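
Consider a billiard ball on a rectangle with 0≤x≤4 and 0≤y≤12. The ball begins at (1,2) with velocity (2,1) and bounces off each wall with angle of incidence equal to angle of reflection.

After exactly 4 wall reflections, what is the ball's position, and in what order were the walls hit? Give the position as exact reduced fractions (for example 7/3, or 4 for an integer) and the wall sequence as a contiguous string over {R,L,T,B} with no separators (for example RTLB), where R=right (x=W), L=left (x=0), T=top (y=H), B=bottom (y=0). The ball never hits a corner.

Final position: (0,19/2)
Wall sequence: RLRL

1. t=3/2 → R at (4,7/2); v=(-2,1)
2. t=2 → L at (0,11/2); v=(2,1)
3. t=2 → R at (4,15/2); v=(-2,1)
4. t=2 → L at (0,19/2); v=(2,1)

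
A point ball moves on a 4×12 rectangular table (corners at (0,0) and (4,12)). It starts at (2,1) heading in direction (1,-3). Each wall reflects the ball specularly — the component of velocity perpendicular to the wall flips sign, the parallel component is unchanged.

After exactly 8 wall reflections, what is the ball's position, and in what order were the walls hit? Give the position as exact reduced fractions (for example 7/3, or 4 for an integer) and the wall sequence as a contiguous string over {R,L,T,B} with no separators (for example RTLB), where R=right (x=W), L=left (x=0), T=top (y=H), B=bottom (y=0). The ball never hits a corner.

Final position: (0,7)
Wall sequence: BRTLBRTL

1. t=1/3 → B at (7/3,0); v=(1,3)
2. t=5/3 → R at (4,5); v=(-1,3)
3. t=7/3 → T at (5/3,12); v=(-1,-3)
4. t=5/3 → L at (0,7); v=(1,-3)
5. t=7/3 → B at (7/3,0); v=(1,3)
6. t=5/3 → R at (4,5); v=(-1,3)
7. t=7/3 → T at (5/3,12); v=(-1,-3)
8. t=5/3 → L at (0,7); v=(1,-3)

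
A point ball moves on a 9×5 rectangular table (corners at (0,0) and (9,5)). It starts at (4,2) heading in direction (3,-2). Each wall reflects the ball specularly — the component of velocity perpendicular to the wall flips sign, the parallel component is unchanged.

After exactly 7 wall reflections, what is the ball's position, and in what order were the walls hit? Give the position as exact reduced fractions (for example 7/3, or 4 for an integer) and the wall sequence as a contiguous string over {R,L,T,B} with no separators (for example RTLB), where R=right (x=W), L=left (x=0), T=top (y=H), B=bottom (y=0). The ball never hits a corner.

1. t=1 → B at (7,0); v=(3,2)
2. t=2/3 → R at (9,4/3); v=(-3,2)
3. t=11/6 → T at (7/2,5); v=(-3,-2)
4. t=7/6 → L at (0,8/3); v=(3,-2)
5. t=4/3 → B at (4,0); v=(3,2)
6. t=5/3 → R at (9,10/3); v=(-3,2)
7. t=5/6 → T at (13/2,5); v=(-3,-2)

Final position: (13/2,5)
Wall sequence: BRTLBRT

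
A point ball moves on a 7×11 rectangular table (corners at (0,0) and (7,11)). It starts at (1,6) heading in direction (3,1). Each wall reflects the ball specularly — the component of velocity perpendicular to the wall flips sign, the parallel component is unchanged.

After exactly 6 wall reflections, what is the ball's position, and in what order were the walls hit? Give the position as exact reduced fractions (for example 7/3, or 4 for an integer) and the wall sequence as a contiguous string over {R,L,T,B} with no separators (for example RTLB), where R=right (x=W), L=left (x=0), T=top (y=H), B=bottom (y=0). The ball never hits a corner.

Final position: (7,14/3)
Wall sequence: RLTRLR

1. t=2 → R at (7,8); v=(-3,1)
2. t=7/3 → L at (0,31/3); v=(3,1)
3. t=2/3 → T at (2,11); v=(3,-1)
4. t=5/3 → R at (7,28/3); v=(-3,-1)
5. t=7/3 → L at (0,7); v=(3,-1)
6. t=7/3 → R at (7,14/3); v=(-3,-1)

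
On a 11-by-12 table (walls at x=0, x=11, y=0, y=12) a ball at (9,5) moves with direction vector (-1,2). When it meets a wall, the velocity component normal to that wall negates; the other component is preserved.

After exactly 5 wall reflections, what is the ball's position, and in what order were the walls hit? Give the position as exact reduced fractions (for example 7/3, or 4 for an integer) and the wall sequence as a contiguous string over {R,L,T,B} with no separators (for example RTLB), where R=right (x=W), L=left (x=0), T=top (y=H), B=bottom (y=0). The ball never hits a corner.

Final position: (11,3)
Wall sequence: TLBTR

1. t=7/2 → T at (11/2,12); v=(-1,-2)
2. t=11/2 → L at (0,1); v=(1,-2)
3. t=1/2 → B at (1/2,0); v=(1,2)
4. t=6 → T at (13/2,12); v=(1,-2)
5. t=9/2 → R at (11,3); v=(-1,-2)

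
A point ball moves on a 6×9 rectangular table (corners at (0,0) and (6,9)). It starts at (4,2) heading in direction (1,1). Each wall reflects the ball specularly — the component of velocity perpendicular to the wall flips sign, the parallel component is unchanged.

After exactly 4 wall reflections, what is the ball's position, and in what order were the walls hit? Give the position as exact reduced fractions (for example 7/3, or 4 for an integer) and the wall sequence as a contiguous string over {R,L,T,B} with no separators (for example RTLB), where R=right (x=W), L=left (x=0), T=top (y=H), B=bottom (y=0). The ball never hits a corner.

Final position: (6,2)
Wall sequence: RTLR

1. t=2 → R at (6,4); v=(-1,1)
2. t=5 → T at (1,9); v=(-1,-1)
3. t=1 → L at (0,8); v=(1,-1)
4. t=6 → R at (6,2); v=(-1,-1)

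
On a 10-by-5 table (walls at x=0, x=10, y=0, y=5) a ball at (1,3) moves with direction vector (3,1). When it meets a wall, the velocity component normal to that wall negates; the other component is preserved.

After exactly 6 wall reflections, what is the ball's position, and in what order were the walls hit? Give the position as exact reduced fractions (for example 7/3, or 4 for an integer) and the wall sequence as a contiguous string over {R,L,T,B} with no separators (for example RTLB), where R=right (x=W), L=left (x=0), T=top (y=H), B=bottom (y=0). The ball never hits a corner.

1. t=2 → T at (7,5); v=(3,-1)
2. t=1 → R at (10,4); v=(-3,-1)
3. t=10/3 → L at (0,2/3); v=(3,-1)
4. t=2/3 → B at (2,0); v=(3,1)
5. t=8/3 → R at (10,8/3); v=(-3,1)
6. t=7/3 → T at (3,5); v=(-3,-1)

Final position: (3,5)
Wall sequence: TRLBRT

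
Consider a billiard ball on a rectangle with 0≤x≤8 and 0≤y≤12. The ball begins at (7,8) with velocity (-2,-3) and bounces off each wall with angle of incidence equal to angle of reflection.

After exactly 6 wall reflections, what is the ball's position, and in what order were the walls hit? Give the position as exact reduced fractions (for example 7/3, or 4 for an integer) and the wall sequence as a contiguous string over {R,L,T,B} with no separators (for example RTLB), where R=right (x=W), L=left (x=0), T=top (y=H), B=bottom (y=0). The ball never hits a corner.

Final position: (0,5/2)
Wall sequence: BLTRBL

1. t=8/3 → B at (5/3,0); v=(-2,3)
2. t=5/6 → L at (0,5/2); v=(2,3)
3. t=19/6 → T at (19/3,12); v=(2,-3)
4. t=5/6 → R at (8,19/2); v=(-2,-3)
5. t=19/6 → B at (5/3,0); v=(-2,3)
6. t=5/6 → L at (0,5/2); v=(2,3)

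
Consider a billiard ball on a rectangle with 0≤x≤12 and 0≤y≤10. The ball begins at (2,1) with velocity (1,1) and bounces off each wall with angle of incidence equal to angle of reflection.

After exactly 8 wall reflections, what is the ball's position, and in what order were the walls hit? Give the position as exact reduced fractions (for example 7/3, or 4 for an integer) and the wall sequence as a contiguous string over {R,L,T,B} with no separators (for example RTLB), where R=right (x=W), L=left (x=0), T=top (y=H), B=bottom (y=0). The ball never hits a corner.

Final position: (0,7)
Wall sequence: TRBLTRBL

1. t=9 → T at (11,10); v=(1,-1)
2. t=1 → R at (12,9); v=(-1,-1)
3. t=9 → B at (3,0); v=(-1,1)
4. t=3 → L at (0,3); v=(1,1)
5. t=7 → T at (7,10); v=(1,-1)
6. t=5 → R at (12,5); v=(-1,-1)
7. t=5 → B at (7,0); v=(-1,1)
8. t=7 → L at (0,7); v=(1,1)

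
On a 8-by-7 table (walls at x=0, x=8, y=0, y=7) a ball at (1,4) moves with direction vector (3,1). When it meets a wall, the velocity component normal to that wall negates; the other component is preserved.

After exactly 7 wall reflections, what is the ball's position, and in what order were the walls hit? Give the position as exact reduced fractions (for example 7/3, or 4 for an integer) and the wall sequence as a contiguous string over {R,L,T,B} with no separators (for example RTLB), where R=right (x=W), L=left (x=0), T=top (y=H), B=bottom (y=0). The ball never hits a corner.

Final position: (8,3)
Wall sequence: RTLRBLR

1. t=7/3 → R at (8,19/3); v=(-3,1)
2. t=2/3 → T at (6,7); v=(-3,-1)
3. t=2 → L at (0,5); v=(3,-1)
4. t=8/3 → R at (8,7/3); v=(-3,-1)
5. t=7/3 → B at (1,0); v=(-3,1)
6. t=1/3 → L at (0,1/3); v=(3,1)
7. t=8/3 → R at (8,3); v=(-3,1)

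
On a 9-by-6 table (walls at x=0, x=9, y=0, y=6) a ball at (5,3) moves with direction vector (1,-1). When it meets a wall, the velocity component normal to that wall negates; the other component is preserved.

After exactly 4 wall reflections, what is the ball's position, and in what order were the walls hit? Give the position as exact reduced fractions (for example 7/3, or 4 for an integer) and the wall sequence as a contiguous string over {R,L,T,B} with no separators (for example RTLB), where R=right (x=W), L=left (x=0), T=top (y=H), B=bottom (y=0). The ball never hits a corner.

1. t=3 → B at (8,0); v=(1,1)
2. t=1 → R at (9,1); v=(-1,1)
3. t=5 → T at (4,6); v=(-1,-1)
4. t=4 → L at (0,2); v=(1,-1)

Final position: (0,2)
Wall sequence: BRTL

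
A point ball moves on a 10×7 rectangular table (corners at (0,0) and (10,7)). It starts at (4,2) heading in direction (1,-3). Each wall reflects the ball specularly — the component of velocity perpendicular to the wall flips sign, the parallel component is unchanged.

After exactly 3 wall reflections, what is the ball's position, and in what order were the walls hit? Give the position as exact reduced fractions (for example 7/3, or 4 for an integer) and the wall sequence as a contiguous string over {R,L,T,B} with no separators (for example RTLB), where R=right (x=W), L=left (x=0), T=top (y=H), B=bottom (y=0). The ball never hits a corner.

1. t=2/3 → B at (14/3,0); v=(1,3)
2. t=7/3 → T at (7,7); v=(1,-3)
3. t=7/3 → B at (28/3,0); v=(1,3)

Final position: (28/3,0)
Wall sequence: BTB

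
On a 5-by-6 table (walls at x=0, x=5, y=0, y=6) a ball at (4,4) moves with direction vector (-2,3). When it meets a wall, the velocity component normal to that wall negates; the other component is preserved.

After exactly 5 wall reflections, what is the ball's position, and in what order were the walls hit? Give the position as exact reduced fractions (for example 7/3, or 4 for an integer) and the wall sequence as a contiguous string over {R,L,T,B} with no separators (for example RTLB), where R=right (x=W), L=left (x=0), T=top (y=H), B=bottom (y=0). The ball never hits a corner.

Final position: (14/3,6)
Wall sequence: TLBRT

1. t=2/3 → T at (8/3,6); v=(-2,-3)
2. t=4/3 → L at (0,2); v=(2,-3)
3. t=2/3 → B at (4/3,0); v=(2,3)
4. t=11/6 → R at (5,11/2); v=(-2,3)
5. t=1/6 → T at (14/3,6); v=(-2,-3)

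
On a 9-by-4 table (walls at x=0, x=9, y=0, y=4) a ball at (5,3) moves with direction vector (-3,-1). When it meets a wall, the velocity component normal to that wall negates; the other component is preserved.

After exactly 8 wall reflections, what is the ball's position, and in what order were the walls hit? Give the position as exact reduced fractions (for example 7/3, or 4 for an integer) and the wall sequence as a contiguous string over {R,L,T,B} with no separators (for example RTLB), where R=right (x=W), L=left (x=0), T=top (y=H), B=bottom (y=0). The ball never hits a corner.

Final position: (0,8/3)
Wall sequence: LBRTLRBL

1. t=5/3 → L at (0,4/3); v=(3,-1)
2. t=4/3 → B at (4,0); v=(3,1)
3. t=5/3 → R at (9,5/3); v=(-3,1)
4. t=7/3 → T at (2,4); v=(-3,-1)
5. t=2/3 → L at (0,10/3); v=(3,-1)
6. t=3 → R at (9,1/3); v=(-3,-1)
7. t=1/3 → B at (8,0); v=(-3,1)
8. t=8/3 → L at (0,8/3); v=(3,1)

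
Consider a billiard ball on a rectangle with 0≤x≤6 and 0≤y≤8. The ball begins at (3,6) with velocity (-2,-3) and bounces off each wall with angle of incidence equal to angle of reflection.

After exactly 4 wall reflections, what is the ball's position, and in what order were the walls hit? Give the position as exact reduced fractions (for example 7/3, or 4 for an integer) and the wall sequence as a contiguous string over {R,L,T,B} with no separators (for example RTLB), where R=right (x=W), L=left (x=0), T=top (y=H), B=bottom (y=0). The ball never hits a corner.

Final position: (17/3,8)
Wall sequence: LBRT

1. t=3/2 → L at (0,3/2); v=(2,-3)
2. t=1/2 → B at (1,0); v=(2,3)
3. t=5/2 → R at (6,15/2); v=(-2,3)
4. t=1/6 → T at (17/3,8); v=(-2,-3)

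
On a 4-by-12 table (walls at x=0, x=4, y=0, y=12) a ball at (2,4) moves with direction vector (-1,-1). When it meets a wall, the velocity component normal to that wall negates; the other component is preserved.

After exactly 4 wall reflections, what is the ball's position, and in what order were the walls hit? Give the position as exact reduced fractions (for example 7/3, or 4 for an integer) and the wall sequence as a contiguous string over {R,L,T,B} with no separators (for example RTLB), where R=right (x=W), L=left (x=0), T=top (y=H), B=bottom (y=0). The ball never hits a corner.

1. t=2 → L at (0,2); v=(1,-1)
2. t=2 → B at (2,0); v=(1,1)
3. t=2 → R at (4,2); v=(-1,1)
4. t=4 → L at (0,6); v=(1,1)

Final position: (0,6)
Wall sequence: LBRL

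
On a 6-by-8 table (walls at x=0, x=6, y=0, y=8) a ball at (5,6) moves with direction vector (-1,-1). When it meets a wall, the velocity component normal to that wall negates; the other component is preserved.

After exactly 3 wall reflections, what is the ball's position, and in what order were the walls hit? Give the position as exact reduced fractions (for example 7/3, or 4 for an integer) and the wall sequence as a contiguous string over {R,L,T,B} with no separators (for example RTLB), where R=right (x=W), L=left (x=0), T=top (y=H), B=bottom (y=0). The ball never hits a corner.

Final position: (6,5)
Wall sequence: LBR

1. t=5 → L at (0,1); v=(1,-1)
2. t=1 → B at (1,0); v=(1,1)
3. t=5 → R at (6,5); v=(-1,1)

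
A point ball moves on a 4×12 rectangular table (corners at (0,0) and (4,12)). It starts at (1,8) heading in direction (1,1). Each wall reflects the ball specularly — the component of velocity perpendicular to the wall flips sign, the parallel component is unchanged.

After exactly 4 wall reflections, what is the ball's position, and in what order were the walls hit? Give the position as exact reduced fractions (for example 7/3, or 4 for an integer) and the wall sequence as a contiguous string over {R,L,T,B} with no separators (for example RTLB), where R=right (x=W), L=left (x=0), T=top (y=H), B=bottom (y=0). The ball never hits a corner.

1. t=3 → R at (4,11); v=(-1,1)
2. t=1 → T at (3,12); v=(-1,-1)
3. t=3 → L at (0,9); v=(1,-1)
4. t=4 → R at (4,5); v=(-1,-1)

Final position: (4,5)
Wall sequence: RTLR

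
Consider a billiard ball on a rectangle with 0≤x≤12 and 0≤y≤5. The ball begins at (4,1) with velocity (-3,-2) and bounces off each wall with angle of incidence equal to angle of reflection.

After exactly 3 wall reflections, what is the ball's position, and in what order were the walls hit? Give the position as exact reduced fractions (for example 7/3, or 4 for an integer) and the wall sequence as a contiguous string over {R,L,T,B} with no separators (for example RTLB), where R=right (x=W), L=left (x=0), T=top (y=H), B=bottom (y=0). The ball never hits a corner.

1. t=1/2 → B at (5/2,0); v=(-3,2)
2. t=5/6 → L at (0,5/3); v=(3,2)
3. t=5/3 → T at (5,5); v=(3,-2)

Final position: (5,5)
Wall sequence: BLT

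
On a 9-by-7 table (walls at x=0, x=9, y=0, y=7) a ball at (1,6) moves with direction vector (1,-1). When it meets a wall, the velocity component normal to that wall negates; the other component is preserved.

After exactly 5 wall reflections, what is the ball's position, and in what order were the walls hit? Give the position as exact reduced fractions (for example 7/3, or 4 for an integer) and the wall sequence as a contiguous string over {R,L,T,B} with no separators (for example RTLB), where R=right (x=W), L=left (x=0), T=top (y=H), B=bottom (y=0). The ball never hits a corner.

Final position: (3,0)
Wall sequence: BRTLB

1. t=6 → B at (7,0); v=(1,1)
2. t=2 → R at (9,2); v=(-1,1)
3. t=5 → T at (4,7); v=(-1,-1)
4. t=4 → L at (0,3); v=(1,-1)
5. t=3 → B at (3,0); v=(1,1)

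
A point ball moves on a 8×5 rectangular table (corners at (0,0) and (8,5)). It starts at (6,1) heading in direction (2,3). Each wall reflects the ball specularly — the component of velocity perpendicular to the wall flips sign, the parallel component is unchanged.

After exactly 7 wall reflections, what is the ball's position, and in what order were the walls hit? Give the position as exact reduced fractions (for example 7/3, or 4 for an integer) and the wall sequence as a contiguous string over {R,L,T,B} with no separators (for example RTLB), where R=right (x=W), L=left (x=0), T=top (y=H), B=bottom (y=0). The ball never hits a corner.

1. t=1 → R at (8,4); v=(-2,3)
2. t=1/3 → T at (22/3,5); v=(-2,-3)
3. t=5/3 → B at (4,0); v=(-2,3)
4. t=5/3 → T at (2/3,5); v=(-2,-3)
5. t=1/3 → L at (0,4); v=(2,-3)
6. t=4/3 → B at (8/3,0); v=(2,3)
7. t=5/3 → T at (6,5); v=(2,-3)

Final position: (6,5)
Wall sequence: RTBTLBT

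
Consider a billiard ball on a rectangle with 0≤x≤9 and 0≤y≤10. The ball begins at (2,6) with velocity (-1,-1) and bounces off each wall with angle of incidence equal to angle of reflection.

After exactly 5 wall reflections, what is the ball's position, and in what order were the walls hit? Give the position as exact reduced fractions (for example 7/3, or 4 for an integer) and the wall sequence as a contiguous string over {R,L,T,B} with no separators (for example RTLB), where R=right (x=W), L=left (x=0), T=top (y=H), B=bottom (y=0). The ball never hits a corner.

1. t=2 → L at (0,4); v=(1,-1)
2. t=4 → B at (4,0); v=(1,1)
3. t=5 → R at (9,5); v=(-1,1)
4. t=5 → T at (4,10); v=(-1,-1)
5. t=4 → L at (0,6); v=(1,-1)

Final position: (0,6)
Wall sequence: LBRTL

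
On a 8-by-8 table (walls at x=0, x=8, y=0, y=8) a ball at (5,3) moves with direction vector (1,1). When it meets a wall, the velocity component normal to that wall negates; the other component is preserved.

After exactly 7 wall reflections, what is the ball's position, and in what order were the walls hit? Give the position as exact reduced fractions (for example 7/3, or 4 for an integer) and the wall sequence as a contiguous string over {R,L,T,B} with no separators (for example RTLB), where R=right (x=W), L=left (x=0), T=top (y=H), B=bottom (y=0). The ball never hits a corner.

1. t=3 → R at (8,6); v=(-1,1)
2. t=2 → T at (6,8); v=(-1,-1)
3. t=6 → L at (0,2); v=(1,-1)
4. t=2 → B at (2,0); v=(1,1)
5. t=6 → R at (8,6); v=(-1,1)
6. t=2 → T at (6,8); v=(-1,-1)
7. t=6 → L at (0,2); v=(1,-1)

Final position: (0,2)
Wall sequence: RTLBRTL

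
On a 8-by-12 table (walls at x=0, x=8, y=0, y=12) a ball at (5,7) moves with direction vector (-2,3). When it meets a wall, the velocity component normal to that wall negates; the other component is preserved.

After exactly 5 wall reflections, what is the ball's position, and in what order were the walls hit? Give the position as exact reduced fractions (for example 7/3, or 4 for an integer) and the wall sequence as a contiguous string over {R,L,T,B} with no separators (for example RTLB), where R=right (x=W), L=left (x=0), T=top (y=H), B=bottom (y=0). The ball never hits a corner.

Final position: (5/3,12)
Wall sequence: TLBRT

1. t=5/3 → T at (5/3,12); v=(-2,-3)
2. t=5/6 → L at (0,19/2); v=(2,-3)
3. t=19/6 → B at (19/3,0); v=(2,3)
4. t=5/6 → R at (8,5/2); v=(-2,3)
5. t=19/6 → T at (5/3,12); v=(-2,-3)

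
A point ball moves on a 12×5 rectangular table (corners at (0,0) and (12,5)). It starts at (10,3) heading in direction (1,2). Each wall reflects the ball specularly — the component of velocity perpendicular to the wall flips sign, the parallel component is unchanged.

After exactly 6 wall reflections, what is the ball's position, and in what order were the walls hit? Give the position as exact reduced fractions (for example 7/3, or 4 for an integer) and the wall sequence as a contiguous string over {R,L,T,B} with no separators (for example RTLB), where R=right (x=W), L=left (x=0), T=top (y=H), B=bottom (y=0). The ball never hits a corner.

1. t=1 → T at (11,5); v=(1,-2)
2. t=1 → R at (12,3); v=(-1,-2)
3. t=3/2 → B at (21/2,0); v=(-1,2)
4. t=5/2 → T at (8,5); v=(-1,-2)
5. t=5/2 → B at (11/2,0); v=(-1,2)
6. t=5/2 → T at (3,5); v=(-1,-2)

Final position: (3,5)
Wall sequence: TRBTBT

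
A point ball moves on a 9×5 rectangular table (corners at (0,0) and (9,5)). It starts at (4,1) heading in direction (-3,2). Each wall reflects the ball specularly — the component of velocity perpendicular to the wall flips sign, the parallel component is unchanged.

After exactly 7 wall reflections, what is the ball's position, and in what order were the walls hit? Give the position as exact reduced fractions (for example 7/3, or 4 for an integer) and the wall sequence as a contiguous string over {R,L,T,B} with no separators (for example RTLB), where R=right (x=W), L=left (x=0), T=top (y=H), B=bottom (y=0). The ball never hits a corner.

1. t=4/3 → L at (0,11/3); v=(3,2)
2. t=2/3 → T at (2,5); v=(3,-2)
3. t=7/3 → R at (9,1/3); v=(-3,-2)
4. t=1/6 → B at (17/2,0); v=(-3,2)
5. t=5/2 → T at (1,5); v=(-3,-2)
6. t=1/3 → L at (0,13/3); v=(3,-2)
7. t=13/6 → B at (13/2,0); v=(3,2)

Final position: (13/2,0)
Wall sequence: LTRBTLB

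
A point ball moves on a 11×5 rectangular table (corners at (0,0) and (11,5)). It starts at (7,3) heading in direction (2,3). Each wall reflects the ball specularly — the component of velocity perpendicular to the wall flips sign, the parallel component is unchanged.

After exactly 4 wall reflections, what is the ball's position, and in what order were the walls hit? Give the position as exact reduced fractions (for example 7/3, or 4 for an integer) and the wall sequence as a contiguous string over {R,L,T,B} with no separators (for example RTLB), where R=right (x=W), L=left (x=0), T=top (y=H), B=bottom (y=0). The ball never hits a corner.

Final position: (7,5)
Wall sequence: TRBT

1. t=2/3 → T at (25/3,5); v=(2,-3)
2. t=4/3 → R at (11,1); v=(-2,-3)
3. t=1/3 → B at (31/3,0); v=(-2,3)
4. t=5/3 → T at (7,5); v=(-2,-3)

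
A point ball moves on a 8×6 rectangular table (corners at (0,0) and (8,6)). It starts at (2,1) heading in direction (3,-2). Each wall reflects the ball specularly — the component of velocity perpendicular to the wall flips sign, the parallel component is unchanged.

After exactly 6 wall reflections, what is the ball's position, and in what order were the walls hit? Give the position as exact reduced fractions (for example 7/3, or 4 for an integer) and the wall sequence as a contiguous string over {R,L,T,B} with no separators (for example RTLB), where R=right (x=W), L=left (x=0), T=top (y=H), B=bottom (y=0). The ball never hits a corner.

Final position: (8,5/3)
Wall sequence: BRTLBR

1. t=1/2 → B at (7/2,0); v=(3,2)
2. t=3/2 → R at (8,3); v=(-3,2)
3. t=3/2 → T at (7/2,6); v=(-3,-2)
4. t=7/6 → L at (0,11/3); v=(3,-2)
5. t=11/6 → B at (11/2,0); v=(3,2)
6. t=5/6 → R at (8,5/3); v=(-3,2)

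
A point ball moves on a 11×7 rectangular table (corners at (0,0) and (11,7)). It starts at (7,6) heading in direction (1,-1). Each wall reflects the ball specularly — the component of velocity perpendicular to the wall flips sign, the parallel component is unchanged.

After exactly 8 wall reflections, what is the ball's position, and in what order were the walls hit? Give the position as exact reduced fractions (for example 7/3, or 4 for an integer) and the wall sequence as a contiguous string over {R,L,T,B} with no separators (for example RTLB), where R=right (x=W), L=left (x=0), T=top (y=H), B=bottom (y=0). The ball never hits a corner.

Final position: (3,0)
Wall sequence: RBTLBRTB

1. t=4 → R at (11,2); v=(-1,-1)
2. t=2 → B at (9,0); v=(-1,1)
3. t=7 → T at (2,7); v=(-1,-1)
4. t=2 → L at (0,5); v=(1,-1)
5. t=5 → B at (5,0); v=(1,1)
6. t=6 → R at (11,6); v=(-1,1)
7. t=1 → T at (10,7); v=(-1,-1)
8. t=7 → B at (3,0); v=(-1,1)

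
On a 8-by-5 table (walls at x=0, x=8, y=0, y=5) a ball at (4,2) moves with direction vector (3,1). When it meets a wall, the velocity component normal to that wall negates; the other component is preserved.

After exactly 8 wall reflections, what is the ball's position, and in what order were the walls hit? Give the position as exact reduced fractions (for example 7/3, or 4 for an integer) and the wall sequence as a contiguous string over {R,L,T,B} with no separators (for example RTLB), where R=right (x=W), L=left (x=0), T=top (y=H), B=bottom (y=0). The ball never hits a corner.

Final position: (5,5)
Wall sequence: RTLRBLRT

1. t=4/3 → R at (8,10/3); v=(-3,1)
2. t=5/3 → T at (3,5); v=(-3,-1)
3. t=1 → L at (0,4); v=(3,-1)
4. t=8/3 → R at (8,4/3); v=(-3,-1)
5. t=4/3 → B at (4,0); v=(-3,1)
6. t=4/3 → L at (0,4/3); v=(3,1)
7. t=8/3 → R at (8,4); v=(-3,1)
8. t=1 → T at (5,5); v=(-3,-1)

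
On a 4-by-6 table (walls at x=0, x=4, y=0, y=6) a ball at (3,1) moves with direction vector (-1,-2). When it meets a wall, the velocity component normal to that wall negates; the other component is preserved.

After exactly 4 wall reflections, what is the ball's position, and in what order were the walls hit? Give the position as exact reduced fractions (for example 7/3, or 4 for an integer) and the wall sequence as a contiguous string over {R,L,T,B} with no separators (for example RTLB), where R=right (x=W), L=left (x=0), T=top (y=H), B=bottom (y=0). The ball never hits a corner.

Final position: (7/2,0)
Wall sequence: BLTB

1. t=1/2 → B at (5/2,0); v=(-1,2)
2. t=5/2 → L at (0,5); v=(1,2)
3. t=1/2 → T at (1/2,6); v=(1,-2)
4. t=3 → B at (7/2,0); v=(1,2)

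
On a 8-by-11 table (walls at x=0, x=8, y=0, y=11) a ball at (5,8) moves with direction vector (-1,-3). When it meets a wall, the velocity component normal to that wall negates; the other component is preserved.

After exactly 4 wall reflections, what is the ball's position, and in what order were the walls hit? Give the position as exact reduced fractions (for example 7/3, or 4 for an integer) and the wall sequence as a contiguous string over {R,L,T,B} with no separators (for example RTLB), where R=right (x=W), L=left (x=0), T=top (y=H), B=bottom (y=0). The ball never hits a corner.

1. t=8/3 → B at (7/3,0); v=(-1,3)
2. t=7/3 → L at (0,7); v=(1,3)
3. t=4/3 → T at (4/3,11); v=(1,-3)
4. t=11/3 → B at (5,0); v=(1,3)

Final position: (5,0)
Wall sequence: BLTB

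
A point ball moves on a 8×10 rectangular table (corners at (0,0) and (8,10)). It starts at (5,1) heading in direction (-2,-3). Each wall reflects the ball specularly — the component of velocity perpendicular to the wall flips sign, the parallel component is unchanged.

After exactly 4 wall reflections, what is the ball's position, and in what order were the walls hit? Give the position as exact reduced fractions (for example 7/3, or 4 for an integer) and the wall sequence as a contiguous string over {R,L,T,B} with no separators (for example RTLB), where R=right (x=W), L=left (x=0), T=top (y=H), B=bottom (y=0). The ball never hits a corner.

1. t=1/3 → B at (13/3,0); v=(-2,3)
2. t=13/6 → L at (0,13/2); v=(2,3)
3. t=7/6 → T at (7/3,10); v=(2,-3)
4. t=17/6 → R at (8,3/2); v=(-2,-3)

Final position: (8,3/2)
Wall sequence: BLTR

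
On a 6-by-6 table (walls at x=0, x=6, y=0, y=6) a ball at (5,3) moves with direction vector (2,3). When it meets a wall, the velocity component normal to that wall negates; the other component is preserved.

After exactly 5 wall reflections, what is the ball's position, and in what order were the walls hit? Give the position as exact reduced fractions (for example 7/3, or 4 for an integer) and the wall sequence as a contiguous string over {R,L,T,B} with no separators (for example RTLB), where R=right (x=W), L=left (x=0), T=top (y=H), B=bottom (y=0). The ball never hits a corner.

Final position: (3,6)
Wall sequence: RTBLT

1. t=1/2 → R at (6,9/2); v=(-2,3)
2. t=1/2 → T at (5,6); v=(-2,-3)
3. t=2 → B at (1,0); v=(-2,3)
4. t=1/2 → L at (0,3/2); v=(2,3)
5. t=3/2 → T at (3,6); v=(2,-3)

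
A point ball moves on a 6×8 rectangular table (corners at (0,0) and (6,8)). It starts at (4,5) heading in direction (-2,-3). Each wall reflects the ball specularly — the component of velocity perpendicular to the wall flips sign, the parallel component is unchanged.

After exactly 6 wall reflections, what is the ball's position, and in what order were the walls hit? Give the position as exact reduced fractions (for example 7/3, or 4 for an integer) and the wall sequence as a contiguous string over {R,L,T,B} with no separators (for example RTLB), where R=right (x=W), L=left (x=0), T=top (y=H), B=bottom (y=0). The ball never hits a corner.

1. t=5/3 → B at (2/3,0); v=(-2,3)
2. t=1/3 → L at (0,1); v=(2,3)
3. t=7/3 → T at (14/3,8); v=(2,-3)
4. t=2/3 → R at (6,6); v=(-2,-3)
5. t=2 → B at (2,0); v=(-2,3)
6. t=1 → L at (0,3); v=(2,3)

Final position: (0,3)
Wall sequence: BLTRBL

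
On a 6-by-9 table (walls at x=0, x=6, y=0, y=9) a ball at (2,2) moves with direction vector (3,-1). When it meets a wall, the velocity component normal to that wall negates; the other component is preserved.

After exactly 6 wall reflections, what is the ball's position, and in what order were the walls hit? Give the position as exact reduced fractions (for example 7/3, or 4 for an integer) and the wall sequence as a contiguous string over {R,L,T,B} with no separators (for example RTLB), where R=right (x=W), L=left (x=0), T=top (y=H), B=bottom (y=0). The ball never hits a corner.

1. t=4/3 → R at (6,2/3); v=(-3,-1)
2. t=2/3 → B at (4,0); v=(-3,1)
3. t=4/3 → L at (0,4/3); v=(3,1)
4. t=2 → R at (6,10/3); v=(-3,1)
5. t=2 → L at (0,16/3); v=(3,1)
6. t=2 → R at (6,22/3); v=(-3,1)

Final position: (6,22/3)
Wall sequence: RBLRLR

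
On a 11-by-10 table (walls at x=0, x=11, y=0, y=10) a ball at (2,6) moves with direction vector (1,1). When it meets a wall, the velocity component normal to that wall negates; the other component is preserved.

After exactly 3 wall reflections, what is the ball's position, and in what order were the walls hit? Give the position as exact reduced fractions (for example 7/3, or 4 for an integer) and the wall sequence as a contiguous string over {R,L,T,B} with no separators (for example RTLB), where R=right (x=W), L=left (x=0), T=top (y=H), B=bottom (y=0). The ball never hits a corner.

1. t=4 → T at (6,10); v=(1,-1)
2. t=5 → R at (11,5); v=(-1,-1)
3. t=5 → B at (6,0); v=(-1,1)

Final position: (6,0)
Wall sequence: TRB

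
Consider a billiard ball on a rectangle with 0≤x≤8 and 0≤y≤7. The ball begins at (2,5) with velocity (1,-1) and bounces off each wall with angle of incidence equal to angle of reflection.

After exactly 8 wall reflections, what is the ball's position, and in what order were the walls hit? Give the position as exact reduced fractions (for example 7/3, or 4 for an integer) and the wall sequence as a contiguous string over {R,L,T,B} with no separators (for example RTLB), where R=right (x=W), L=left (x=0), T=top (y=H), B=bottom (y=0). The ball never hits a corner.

Final position: (0,3)
Wall sequence: BRTLBRTL

1. t=5 → B at (7,0); v=(1,1)
2. t=1 → R at (8,1); v=(-1,1)
3. t=6 → T at (2,7); v=(-1,-1)
4. t=2 → L at (0,5); v=(1,-1)
5. t=5 → B at (5,0); v=(1,1)
6. t=3 → R at (8,3); v=(-1,1)
7. t=4 → T at (4,7); v=(-1,-1)
8. t=4 → L at (0,3); v=(1,-1)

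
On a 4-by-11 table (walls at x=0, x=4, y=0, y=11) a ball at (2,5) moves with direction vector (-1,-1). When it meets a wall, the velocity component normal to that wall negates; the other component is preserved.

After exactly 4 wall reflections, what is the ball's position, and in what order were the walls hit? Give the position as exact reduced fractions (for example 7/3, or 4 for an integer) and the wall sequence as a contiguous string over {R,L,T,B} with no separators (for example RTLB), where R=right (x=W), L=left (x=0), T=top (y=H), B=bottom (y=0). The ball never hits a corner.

1. t=2 → L at (0,3); v=(1,-1)
2. t=3 → B at (3,0); v=(1,1)
3. t=1 → R at (4,1); v=(-1,1)
4. t=4 → L at (0,5); v=(1,1)

Final position: (0,5)
Wall sequence: LBRL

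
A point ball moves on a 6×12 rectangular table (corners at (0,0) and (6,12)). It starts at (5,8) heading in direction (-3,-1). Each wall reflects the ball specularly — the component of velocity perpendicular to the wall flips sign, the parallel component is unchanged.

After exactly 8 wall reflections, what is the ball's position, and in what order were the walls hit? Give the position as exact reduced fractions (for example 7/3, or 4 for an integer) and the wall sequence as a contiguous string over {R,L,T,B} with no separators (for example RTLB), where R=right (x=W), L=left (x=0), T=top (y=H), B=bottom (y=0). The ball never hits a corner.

1. t=5/3 → L at (0,19/3); v=(3,-1)
2. t=2 → R at (6,13/3); v=(-3,-1)
3. t=2 → L at (0,7/3); v=(3,-1)
4. t=2 → R at (6,1/3); v=(-3,-1)
5. t=1/3 → B at (5,0); v=(-3,1)
6. t=5/3 → L at (0,5/3); v=(3,1)
7. t=2 → R at (6,11/3); v=(-3,1)
8. t=2 → L at (0,17/3); v=(3,1)

Final position: (0,17/3)
Wall sequence: LRLRBLRL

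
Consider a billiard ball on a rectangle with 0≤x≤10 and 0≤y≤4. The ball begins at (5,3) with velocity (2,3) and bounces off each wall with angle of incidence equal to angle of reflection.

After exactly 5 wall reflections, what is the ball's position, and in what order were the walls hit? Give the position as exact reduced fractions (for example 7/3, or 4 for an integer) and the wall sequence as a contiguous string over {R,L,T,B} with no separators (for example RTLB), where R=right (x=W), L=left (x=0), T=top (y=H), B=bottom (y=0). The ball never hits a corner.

1. t=1/3 → T at (17/3,4); v=(2,-3)
2. t=4/3 → B at (25/3,0); v=(2,3)
3. t=5/6 → R at (10,5/2); v=(-2,3)
4. t=1/2 → T at (9,4); v=(-2,-3)
5. t=4/3 → B at (19/3,0); v=(-2,3)

Final position: (19/3,0)
Wall sequence: TBRTB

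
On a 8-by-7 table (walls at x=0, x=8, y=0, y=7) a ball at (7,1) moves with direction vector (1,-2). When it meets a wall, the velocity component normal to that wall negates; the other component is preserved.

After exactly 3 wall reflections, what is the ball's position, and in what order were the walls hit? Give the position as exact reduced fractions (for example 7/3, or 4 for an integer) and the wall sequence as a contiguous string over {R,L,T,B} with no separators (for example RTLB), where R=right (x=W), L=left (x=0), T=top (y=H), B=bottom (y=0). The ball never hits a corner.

1. t=1/2 → B at (15/2,0); v=(1,2)
2. t=1/2 → R at (8,1); v=(-1,2)
3. t=3 → T at (5,7); v=(-1,-2)

Final position: (5,7)
Wall sequence: BRT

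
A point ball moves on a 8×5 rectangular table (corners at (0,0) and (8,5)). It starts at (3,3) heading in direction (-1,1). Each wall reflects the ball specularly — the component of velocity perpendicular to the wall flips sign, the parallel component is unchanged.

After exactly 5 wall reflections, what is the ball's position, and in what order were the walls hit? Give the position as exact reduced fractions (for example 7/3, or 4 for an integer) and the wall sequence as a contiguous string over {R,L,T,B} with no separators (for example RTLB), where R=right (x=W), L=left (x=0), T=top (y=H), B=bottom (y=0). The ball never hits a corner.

1. t=2 → T at (1,5); v=(-1,-1)
2. t=1 → L at (0,4); v=(1,-1)
3. t=4 → B at (4,0); v=(1,1)
4. t=4 → R at (8,4); v=(-1,1)
5. t=1 → T at (7,5); v=(-1,-1)

Final position: (7,5)
Wall sequence: TLBRT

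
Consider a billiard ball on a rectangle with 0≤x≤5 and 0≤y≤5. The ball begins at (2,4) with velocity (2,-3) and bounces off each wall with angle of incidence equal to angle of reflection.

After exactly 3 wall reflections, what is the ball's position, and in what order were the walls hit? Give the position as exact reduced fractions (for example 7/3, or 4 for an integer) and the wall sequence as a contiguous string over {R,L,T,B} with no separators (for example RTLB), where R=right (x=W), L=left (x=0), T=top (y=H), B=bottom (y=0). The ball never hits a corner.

Final position: (2,5)
Wall sequence: BRT

1. t=4/3 → B at (14/3,0); v=(2,3)
2. t=1/6 → R at (5,1/2); v=(-2,3)
3. t=3/2 → T at (2,5); v=(-2,-3)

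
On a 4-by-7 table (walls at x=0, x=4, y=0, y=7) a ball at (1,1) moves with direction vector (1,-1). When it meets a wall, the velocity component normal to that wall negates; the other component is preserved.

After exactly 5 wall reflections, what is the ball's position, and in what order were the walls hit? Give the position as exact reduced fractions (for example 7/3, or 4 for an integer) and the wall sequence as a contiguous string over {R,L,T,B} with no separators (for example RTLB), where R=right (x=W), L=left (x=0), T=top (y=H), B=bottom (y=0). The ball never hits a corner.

Final position: (4,4)
Wall sequence: BRLTR

1. t=1 → B at (2,0); v=(1,1)
2. t=2 → R at (4,2); v=(-1,1)
3. t=4 → L at (0,6); v=(1,1)
4. t=1 → T at (1,7); v=(1,-1)
5. t=3 → R at (4,4); v=(-1,-1)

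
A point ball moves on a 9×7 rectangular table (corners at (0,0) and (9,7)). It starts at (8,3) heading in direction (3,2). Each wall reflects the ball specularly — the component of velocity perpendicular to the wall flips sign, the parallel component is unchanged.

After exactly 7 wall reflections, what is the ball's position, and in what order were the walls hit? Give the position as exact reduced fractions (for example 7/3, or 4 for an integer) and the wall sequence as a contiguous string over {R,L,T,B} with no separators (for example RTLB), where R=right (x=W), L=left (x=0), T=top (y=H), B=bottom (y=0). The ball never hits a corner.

1. t=1/3 → R at (9,11/3); v=(-3,2)
2. t=5/3 → T at (4,7); v=(-3,-2)
3. t=4/3 → L at (0,13/3); v=(3,-2)
4. t=13/6 → B at (13/2,0); v=(3,2)
5. t=5/6 → R at (9,5/3); v=(-3,2)
6. t=8/3 → T at (1,7); v=(-3,-2)
7. t=1/3 → L at (0,19/3); v=(3,-2)

Final position: (0,19/3)
Wall sequence: RTLBRTL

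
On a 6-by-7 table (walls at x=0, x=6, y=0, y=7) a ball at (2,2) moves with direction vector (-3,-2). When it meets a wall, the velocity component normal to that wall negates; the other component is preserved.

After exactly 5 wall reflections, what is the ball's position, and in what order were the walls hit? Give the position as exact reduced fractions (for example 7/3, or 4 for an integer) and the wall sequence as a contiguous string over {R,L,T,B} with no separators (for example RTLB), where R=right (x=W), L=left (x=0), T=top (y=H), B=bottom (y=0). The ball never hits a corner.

Final position: (0,20/3)
Wall sequence: LBRTL

1. t=2/3 → L at (0,2/3); v=(3,-2)
2. t=1/3 → B at (1,0); v=(3,2)
3. t=5/3 → R at (6,10/3); v=(-3,2)
4. t=11/6 → T at (1/2,7); v=(-3,-2)
5. t=1/6 → L at (0,20/3); v=(3,-2)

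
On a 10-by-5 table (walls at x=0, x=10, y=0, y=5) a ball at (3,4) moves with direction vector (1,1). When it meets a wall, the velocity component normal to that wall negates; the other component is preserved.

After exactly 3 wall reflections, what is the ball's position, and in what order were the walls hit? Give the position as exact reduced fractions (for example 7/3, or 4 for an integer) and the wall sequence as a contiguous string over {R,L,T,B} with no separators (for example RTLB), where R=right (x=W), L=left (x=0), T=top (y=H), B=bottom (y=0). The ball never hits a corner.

1. t=1 → T at (4,5); v=(1,-1)
2. t=5 → B at (9,0); v=(1,1)
3. t=1 → R at (10,1); v=(-1,1)

Final position: (10,1)
Wall sequence: TBR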